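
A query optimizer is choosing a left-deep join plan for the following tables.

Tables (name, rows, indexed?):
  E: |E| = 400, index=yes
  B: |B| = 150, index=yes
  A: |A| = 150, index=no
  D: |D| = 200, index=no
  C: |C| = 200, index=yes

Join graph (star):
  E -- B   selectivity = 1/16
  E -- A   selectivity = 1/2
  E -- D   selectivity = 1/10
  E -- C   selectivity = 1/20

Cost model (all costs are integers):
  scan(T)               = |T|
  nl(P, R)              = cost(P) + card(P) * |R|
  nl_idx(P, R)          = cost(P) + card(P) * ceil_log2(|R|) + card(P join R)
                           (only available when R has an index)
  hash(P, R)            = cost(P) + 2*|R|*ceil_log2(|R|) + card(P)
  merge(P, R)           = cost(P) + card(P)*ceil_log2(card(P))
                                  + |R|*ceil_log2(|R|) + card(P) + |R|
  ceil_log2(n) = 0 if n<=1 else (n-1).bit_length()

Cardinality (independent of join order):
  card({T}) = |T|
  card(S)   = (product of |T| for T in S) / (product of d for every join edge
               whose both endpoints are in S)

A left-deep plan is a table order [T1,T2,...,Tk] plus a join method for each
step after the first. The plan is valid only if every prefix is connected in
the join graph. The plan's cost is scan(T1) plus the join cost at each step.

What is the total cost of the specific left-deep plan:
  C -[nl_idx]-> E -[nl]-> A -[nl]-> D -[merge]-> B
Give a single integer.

204607350

step 1: scan C: cost=200, card=200
step 2: join E via nl_idx
    card(P join E) = 200*400/(20) = 4000
    cost = 200 + 200*9 + 4000 = 6000
step 3: join A via nl
    card(P join A) = 4000*150/(2) = 300000
    cost = 6000 + 4000*150 = 606000
step 4: join D via nl
    card(P join D) = 300000*200/(10) = 6000000
    cost = 606000 + 300000*200 = 60606000
step 5: join B via merge
    card(P join B) = 6000000*150/(16) = 56250000
    cost = 60606000 + 6000000*23 + 150*8 + 6000000 + 150 = 204607350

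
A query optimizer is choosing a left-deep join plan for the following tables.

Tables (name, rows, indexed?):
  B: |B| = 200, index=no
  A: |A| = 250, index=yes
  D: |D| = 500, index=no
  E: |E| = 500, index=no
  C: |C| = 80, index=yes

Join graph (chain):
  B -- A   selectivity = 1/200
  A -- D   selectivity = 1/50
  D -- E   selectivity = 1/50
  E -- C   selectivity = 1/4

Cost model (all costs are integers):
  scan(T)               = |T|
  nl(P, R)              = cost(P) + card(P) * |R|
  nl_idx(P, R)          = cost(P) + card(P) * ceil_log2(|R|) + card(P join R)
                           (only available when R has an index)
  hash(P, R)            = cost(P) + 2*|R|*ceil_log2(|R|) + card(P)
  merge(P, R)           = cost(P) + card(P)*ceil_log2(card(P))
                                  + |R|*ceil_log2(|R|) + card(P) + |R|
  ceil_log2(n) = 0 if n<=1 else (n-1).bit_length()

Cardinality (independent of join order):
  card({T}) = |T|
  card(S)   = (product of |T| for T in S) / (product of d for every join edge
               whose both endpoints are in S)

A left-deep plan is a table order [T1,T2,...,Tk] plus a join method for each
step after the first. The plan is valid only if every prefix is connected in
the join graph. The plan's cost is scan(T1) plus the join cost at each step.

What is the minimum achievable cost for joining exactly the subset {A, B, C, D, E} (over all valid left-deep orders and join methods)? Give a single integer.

Selinger DP over subsets of {A,B,C,D,E}:
  {B}: scan cost=200, card=200
  {A}: scan cost=250, card=250
  {D}: scan cost=500, card=500
  {E}: scan cost=500, card=500
  {C}: scan cost=80, card=80
  {AB}: card=250; try (A,nl_idx)→2050, (B,hash)→3700, (A,merge)→4250, (B,merge)→4300, (A,hash)→4400, (A,nl)→50200 …(+1); best=2050 via (A,nl_idx)
  {AD}: card=2500; try (A,hash)→5000, (A,nl_idx)→7000, (D,merge)→7500, (A,merge)→7750, (D,hash)→9500, (D,nl)→125250 …(+1); best=5000 via (A,hash)
  {DE}: card=5000; try (E,hash)→10000, (D,hash)→10000, (E,merge)→10500, (D,merge)→10500, (E,nl)→250500, (D,nl)→250500; best=10000 via (E,hash)
  {CE}: card=10000; try (C,hash)→2120, (E,merge)→5720, (C,merge)→6140, (E,hash)→9160, (C,nl_idx)→14000, (E,nl)→40080 …(+1); best=2120 via (C,hash)
  {ABD}: card=2500; try (D,merge)→9300, (B,hash)→10700, (D,hash)→11300, (B,merge)→39300, (D,nl)→127050, (B,nl)→505000; best=9300 via (D,merge)
  {ADE}: card=25000; try (E,hash)→16500, (A,hash)→19000, (E,merge)→42500, (A,nl_idx)→75000, (A,merge)→82250, (E,nl)→1255000 …(+1); best=16500 via (E,hash)
  {CDE}: card=100000; try (C,hash)→16120, (D,hash)→21120, (C,merge)→80640, (C,nl_idx)→145000, (D,merge)→157120, (C,nl)→410000 …(+1); best=16120 via (C,hash)
  {ABDE}: card=25000; try (E,hash)→20800, (B,hash)→44700, (E,merge)→46800, (B,merge)→418300, (E,nl)→1259300, (B,nl)→5016500; best=20800 via (E,hash)
  {ACDE}: card=500000; try (C,hash)→42620, (A,hash)→120120, (C,merge)→417140, (C,nl_idx)→691500, (A,nl_idx)→1316120, (A,merge)→1818370 …(+2); best=42620 via (C,hash)
  {ABCDE}: card=500000; try (C,hash)→46920, (C,merge)→421440, (B,hash)→545820, (C,nl_idx)→695800, (C,nl)→2020800, (B,merge)→10044420 …(+1); best=46920 via (C,hash)

46920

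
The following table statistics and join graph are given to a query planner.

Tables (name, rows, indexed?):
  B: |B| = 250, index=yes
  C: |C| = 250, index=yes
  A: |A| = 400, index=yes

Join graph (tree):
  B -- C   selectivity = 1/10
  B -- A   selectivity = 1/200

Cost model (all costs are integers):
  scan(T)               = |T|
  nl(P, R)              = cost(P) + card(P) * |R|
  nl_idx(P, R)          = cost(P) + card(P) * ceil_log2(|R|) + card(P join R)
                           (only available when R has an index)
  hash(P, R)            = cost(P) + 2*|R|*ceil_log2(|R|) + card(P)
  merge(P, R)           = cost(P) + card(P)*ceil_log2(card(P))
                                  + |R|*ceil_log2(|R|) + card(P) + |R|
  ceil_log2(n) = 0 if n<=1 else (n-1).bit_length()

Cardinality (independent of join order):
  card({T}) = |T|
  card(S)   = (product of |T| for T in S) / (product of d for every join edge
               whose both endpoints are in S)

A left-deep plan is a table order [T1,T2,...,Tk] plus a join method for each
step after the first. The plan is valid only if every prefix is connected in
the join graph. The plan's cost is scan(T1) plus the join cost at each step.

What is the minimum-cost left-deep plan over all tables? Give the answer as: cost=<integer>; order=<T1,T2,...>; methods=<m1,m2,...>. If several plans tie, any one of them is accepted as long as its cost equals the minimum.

Selinger DP (subsets sized 1..n):
  {B}: scan cost=250, card=250
  {C}: scan cost=250, card=250
  {A}: scan cost=400, card=400
  {BC}: card=6250; try (C,hash)→4500, (B,hash)→4500, (C,merge)→4750, (B,merge)→4750, (C,nl_idx)→8500, (B,nl_idx)→8500 …(+2); best=4500 via (C,hash)
  {AB}: card=500; try (A,nl_idx)→3000, (B,nl_idx)→4100, (B,hash)→4800, (A,merge)→6500, (B,merge)→6650, (A,hash)→7700 …(+2); best=3000 via (A,nl_idx)
  {ABC}: card=12500; try (C,hash)→7500, (C,merge)→10250, (A,hash)→17950, (C,nl_idx)→19500, (A,nl_idx)→73250, (A,merge)→96000 …(+2); best=7500 via (C,hash)

cost=7500; order=B,A,C; methods=nl_idx,hash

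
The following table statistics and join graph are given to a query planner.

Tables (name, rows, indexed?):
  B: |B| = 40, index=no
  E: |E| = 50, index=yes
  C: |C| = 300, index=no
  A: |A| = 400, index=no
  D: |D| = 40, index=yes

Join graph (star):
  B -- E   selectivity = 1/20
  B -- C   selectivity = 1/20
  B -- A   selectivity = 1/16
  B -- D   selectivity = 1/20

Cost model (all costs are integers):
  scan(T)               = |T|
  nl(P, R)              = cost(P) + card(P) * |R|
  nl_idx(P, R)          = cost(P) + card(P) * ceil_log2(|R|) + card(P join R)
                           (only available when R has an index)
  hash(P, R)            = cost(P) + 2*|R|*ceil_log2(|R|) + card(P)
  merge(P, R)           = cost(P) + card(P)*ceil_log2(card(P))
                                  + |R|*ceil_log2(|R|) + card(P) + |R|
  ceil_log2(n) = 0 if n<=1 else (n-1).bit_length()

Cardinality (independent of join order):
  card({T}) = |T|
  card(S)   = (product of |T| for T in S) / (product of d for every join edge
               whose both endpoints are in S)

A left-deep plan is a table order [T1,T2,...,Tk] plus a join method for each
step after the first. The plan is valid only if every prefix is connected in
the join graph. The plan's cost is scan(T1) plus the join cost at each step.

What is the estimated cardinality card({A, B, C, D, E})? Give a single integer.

Tables in S: A(400), B(40), C(300), D(40), E(50)
Edges inside S: B-E(d=20), B-C(d=20), B-A(d=16), B-D(d=20)
numerator = 400 * 40 * 300 * 40 * 50 = 9600000000
denominator = 20 * 20 * 16 * 20 = 128000
card(S) = 9600000000 / 128000 = 75000

75000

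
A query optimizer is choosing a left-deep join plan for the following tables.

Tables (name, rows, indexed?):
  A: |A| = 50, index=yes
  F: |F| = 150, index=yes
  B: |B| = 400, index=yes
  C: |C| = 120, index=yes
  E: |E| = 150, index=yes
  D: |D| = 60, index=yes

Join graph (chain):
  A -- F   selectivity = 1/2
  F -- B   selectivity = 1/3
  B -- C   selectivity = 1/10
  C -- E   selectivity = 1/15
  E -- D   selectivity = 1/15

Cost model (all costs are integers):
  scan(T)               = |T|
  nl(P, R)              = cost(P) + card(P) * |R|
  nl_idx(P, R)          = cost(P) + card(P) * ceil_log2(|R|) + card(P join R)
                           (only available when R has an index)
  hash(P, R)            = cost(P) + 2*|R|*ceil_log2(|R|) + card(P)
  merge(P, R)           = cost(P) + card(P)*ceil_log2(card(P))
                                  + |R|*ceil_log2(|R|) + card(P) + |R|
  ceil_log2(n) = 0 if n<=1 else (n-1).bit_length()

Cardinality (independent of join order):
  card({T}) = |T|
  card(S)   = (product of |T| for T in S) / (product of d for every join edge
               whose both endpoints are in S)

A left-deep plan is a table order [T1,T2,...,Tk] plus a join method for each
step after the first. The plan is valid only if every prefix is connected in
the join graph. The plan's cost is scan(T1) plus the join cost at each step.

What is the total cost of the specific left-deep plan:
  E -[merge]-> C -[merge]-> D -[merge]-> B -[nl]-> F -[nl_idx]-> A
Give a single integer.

326488480

step 1: scan E: cost=150, card=150
step 2: join C via merge
    card(P join C) = 150*120/(15) = 1200
    cost = 150 + 150*8 + 120*7 + 150 + 120 = 2460
step 3: join D via merge
    card(P join D) = 1200*60/(15) = 4800
    cost = 2460 + 1200*11 + 60*6 + 1200 + 60 = 17280
step 4: join B via merge
    card(P join B) = 4800*400/(10) = 192000
    cost = 17280 + 4800*13 + 400*9 + 4800 + 400 = 88480
step 5: join F via nl
    card(P join F) = 192000*150/(3) = 9600000
    cost = 88480 + 192000*150 = 28888480
step 6: join A via nl_idx
    card(P join A) = 9600000*50/(2) = 240000000
    cost = 28888480 + 9600000*6 + 240000000 = 326488480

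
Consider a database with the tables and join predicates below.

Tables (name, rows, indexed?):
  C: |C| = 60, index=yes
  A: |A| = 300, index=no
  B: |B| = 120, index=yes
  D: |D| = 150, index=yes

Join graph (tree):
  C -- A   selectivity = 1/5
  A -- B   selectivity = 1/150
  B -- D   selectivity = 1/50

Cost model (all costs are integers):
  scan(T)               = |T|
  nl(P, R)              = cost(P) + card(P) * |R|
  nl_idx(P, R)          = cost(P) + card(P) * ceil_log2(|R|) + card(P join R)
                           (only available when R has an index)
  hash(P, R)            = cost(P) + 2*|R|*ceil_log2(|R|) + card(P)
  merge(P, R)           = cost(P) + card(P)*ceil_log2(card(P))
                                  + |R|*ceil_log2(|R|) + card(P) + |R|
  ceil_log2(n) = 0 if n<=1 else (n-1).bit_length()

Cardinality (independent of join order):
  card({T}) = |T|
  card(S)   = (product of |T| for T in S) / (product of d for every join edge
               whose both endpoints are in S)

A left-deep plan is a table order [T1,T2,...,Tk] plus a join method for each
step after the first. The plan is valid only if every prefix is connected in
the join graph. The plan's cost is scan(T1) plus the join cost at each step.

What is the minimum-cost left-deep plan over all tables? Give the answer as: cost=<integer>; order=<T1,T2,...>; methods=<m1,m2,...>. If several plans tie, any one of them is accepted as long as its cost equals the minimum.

cost=6360; order=A,B,D,C; methods=hash,hash,hash

Selinger DP (subsets sized 1..n):
  {C}: scan cost=60, card=60
  {A}: scan cost=300, card=300
  {B}: scan cost=120, card=120
  {D}: scan cost=150, card=150
  {AC}: card=3600; try (C,hash)→1320, (A,merge)→3480, (C,merge)→3720, (A,hash)→5520, (C,nl_idx)→5700, (A,nl)→18060 …(+1); best=1320 via (C,hash)
  {AB}: card=240; try (B,hash)→2280, (B,nl_idx)→2640, (A,merge)→4080, (B,merge)→4260, (A,hash)→5640, (A,nl)→36120 …(+1); best=2280 via (B,hash)
  {BD}: card=360; try (D,nl_idx)→1440, (B,nl_idx)→1560, (B,hash)→1980, (D,merge)→2430, (B,merge)→2460, (D,hash)→2640 …(+2); best=1440 via (D,nl_idx)
  {ABC}: card=2880; try (C,hash)→3240, (C,merge)→4860, (C,nl_idx)→6600, (B,hash)→6600, (C,nl)→16680, (B,nl_idx)→29400 …(+2); best=3240 via (C,hash)
  {ABD}: card=720; try (D,hash)→4920, (D,nl_idx)→4920, (D,merge)→5790, (A,hash)→7200, (A,merge)→8040, (D,nl)→38280 …(+1); best=4920 via (D,hash)
  {ABCD}: card=8640; try (C,hash)→6360, (D,hash)→8520, (C,merge)→13260, (C,nl_idx)→17880, (D,nl_idx)→34920, (D,merge)→42030 …(+2); best=6360 via (C,hash)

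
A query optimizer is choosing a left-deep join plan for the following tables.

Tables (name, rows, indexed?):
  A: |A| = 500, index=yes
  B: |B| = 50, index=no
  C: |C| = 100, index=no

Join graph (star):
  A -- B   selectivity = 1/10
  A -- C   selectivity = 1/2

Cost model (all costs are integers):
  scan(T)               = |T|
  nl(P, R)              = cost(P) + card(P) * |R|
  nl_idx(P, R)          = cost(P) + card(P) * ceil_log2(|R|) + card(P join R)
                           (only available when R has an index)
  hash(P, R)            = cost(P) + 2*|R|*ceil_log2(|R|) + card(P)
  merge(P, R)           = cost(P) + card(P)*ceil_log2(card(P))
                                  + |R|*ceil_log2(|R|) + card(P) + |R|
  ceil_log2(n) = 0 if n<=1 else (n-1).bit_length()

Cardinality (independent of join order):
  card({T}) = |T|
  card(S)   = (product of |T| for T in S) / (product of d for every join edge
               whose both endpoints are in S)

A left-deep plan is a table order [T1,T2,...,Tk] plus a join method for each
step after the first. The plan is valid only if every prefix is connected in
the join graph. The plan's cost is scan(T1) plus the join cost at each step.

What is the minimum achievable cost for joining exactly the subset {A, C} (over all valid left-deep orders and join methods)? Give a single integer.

Selinger DP over subsets of {A,C}:
  {A}: scan cost=500, card=500
  {C}: scan cost=100, card=100
  {AC}: card=25000; try (C,hash)→2400, (A,merge)→5900, (C,merge)→6300, (A,hash)→9200, (A,nl_idx)→26000, (A,nl)→50100 …(+1); best=2400 via (C,hash)

2400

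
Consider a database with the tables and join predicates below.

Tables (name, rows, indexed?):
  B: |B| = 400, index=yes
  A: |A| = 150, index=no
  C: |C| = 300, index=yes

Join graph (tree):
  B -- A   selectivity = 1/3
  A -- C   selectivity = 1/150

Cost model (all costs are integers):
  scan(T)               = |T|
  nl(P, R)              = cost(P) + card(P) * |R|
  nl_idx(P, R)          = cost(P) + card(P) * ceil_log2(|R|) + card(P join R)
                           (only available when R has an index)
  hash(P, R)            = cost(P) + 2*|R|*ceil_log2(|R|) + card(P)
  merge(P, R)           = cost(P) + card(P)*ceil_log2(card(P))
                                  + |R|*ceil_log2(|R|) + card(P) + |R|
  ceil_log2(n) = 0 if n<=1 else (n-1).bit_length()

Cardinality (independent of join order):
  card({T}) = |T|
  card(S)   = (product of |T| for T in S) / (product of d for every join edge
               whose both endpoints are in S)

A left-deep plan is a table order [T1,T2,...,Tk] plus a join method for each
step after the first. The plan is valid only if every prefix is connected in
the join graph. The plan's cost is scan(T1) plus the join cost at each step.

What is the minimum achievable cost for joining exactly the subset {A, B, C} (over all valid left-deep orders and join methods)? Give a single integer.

Selinger DP over subsets of {A,B,C}:
  {B}: scan cost=400, card=400
  {A}: scan cost=150, card=150
  {C}: scan cost=300, card=300
  {AB}: card=20000; try (A,hash)→3200, (B,merge)→5500, (A,merge)→5750, (B,hash)→7500, (B,nl_idx)→21500, (B,nl)→60150 …(+1); best=3200 via (A,hash)
  {AC}: card=300; try (C,nl_idx)→1800, (A,hash)→3000, (C,merge)→4500, (A,merge)→4650, (C,hash)→5700, (C,nl)→45150 …(+1); best=1800 via (C,nl_idx)
  {ABC}: card=40000; try (B,merge)→8800, (B,hash)→9300, (C,hash)→28600, (B,nl_idx)→44500, (B,nl)→121800, (C,nl_idx)→223200 …(+2); best=8800 via (B,merge)

8800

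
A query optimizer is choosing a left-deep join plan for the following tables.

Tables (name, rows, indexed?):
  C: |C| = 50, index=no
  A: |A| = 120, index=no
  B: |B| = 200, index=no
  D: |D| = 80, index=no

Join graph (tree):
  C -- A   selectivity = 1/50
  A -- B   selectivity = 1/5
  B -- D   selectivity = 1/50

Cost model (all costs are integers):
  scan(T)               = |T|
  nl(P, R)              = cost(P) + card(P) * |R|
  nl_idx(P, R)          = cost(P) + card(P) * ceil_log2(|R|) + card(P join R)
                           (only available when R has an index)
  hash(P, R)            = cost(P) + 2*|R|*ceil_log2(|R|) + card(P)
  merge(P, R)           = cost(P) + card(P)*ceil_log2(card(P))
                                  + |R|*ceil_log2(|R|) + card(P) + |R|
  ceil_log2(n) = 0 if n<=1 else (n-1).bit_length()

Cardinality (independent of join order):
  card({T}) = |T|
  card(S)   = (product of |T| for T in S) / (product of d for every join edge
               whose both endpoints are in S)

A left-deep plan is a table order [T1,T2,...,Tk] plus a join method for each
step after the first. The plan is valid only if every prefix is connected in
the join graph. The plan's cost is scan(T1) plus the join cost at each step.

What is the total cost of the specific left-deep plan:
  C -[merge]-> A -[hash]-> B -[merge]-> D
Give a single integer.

72520

step 1: scan C: cost=50, card=50
step 2: join A via merge
    card(P join A) = 50*120/(50) = 120
    cost = 50 + 50*6 + 120*7 + 50 + 120 = 1360
step 3: join B via hash
    card(P join B) = 120*200/(5) = 4800
    cost = 1360 + 2*200*8 + 120 = 4680
step 4: join D via merge
    card(P join D) = 4800*80/(50) = 7680
    cost = 4680 + 4800*13 + 80*7 + 4800 + 80 = 72520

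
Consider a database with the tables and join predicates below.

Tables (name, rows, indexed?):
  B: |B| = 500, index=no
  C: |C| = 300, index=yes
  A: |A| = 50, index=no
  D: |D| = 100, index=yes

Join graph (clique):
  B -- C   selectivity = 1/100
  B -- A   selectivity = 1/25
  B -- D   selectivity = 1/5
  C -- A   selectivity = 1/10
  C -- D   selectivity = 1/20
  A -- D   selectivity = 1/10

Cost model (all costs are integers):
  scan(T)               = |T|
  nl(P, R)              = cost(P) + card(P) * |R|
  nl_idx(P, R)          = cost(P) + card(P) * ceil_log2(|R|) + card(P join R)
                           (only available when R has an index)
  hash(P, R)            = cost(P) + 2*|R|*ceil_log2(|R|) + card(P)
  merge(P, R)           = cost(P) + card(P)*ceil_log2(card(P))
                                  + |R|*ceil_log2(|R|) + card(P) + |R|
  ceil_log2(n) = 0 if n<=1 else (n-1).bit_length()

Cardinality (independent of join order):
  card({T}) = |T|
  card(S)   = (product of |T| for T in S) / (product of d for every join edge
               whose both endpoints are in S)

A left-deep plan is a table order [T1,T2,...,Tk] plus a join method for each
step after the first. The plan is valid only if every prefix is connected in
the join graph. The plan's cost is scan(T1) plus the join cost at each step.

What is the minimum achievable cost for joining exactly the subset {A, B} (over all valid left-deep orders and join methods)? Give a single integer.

1600

Selinger DP over subsets of {A,B}:
  {B}: scan cost=500, card=500
  {A}: scan cost=50, card=50
  {AB}: card=1000; try (A,hash)→1600, (B,merge)→5400, (A,merge)→5850, (B,hash)→9100, (B,nl)→25050, (A,nl)→25500; best=1600 via (A,hash)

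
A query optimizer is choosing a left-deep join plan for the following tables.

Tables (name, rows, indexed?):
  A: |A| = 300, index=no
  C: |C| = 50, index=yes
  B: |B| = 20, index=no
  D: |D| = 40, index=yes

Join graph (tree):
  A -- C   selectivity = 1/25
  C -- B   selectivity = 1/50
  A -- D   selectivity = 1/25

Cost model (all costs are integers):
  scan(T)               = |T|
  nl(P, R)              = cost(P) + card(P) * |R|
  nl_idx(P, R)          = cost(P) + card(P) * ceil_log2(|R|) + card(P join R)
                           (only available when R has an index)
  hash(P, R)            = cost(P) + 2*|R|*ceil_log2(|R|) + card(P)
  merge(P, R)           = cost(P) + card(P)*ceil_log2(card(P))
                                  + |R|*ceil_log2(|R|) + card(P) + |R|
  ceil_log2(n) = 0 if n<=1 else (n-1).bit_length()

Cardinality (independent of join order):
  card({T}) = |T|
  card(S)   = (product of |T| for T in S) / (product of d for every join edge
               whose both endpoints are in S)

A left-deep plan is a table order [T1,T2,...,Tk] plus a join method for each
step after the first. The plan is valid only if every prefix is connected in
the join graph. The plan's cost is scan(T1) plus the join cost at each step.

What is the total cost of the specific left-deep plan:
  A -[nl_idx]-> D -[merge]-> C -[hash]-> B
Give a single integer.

8890

step 1: scan A: cost=300, card=300
step 2: join D via nl_idx
    card(P join D) = 300*40/(25) = 480
    cost = 300 + 300*6 + 480 = 2580
step 3: join C via merge
    card(P join C) = 480*50/(25) = 960
    cost = 2580 + 480*9 + 50*6 + 480 + 50 = 7730
step 4: join B via hash
    card(P join B) = 960*20/(50) = 384
    cost = 7730 + 2*20*5 + 960 = 8890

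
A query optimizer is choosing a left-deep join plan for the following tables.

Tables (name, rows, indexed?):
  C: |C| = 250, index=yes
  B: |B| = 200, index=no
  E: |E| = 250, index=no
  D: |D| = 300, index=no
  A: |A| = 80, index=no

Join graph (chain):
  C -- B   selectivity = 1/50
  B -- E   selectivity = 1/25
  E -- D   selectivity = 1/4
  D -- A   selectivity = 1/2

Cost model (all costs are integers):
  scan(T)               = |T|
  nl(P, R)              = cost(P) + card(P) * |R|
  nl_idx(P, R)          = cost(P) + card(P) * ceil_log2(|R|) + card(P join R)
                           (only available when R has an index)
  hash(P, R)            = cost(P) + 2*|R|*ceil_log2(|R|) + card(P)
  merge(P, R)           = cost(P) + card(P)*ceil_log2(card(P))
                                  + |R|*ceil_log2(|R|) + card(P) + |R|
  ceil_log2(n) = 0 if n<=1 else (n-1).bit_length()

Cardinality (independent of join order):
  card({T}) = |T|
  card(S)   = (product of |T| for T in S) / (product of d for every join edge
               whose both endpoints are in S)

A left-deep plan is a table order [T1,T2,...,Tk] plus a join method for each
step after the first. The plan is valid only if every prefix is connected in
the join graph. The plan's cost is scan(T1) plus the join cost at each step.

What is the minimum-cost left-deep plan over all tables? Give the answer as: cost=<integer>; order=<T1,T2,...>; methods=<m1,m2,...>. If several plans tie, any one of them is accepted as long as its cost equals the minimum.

Selinger DP (subsets sized 1..n):
  {C}: scan cost=250, card=250
  {B}: scan cost=200, card=200
  {E}: scan cost=250, card=250
  {D}: scan cost=300, card=300
  {A}: scan cost=80, card=80
  {BC}: card=1000; try (C,nl_idx)→2800, (B,hash)→3700, (C,merge)→4250, (B,merge)→4300, (C,hash)→4400, (C,nl)→50200 …(+1); best=2800 via (C,nl_idx)
  {BE}: card=2000; try (B,hash)→3700, (E,merge)→4250, (B,merge)→4300, (E,hash)→4400, (E,nl)→50200, (B,nl)→50250; best=3700 via (B,hash)
  {DE}: card=18750; try (E,hash)→4600, (D,merge)→5500, (E,merge)→5550, (D,hash)→5900, (D,nl)→75250, (E,nl)→75300; best=4600 via (E,hash)
  {AD}: card=12000; try (A,hash)→1720, (D,merge)→3720, (A,merge)→3940, (D,hash)→5560, (D,nl)→24080, (A,nl)→24300; best=1720 via (A,hash)
  {BCE}: card=10000; try (E,hash)→7800, (C,hash)→9700, (E,merge)→16050, (C,nl_idx)→29700, (C,merge)→29950, (E,nl)→252800 …(+1); best=7800 via (E,hash)
  {BDE}: card=150000; try (D,hash)→11100, (B,hash)→26550, (D,merge)→30700, (B,merge)→306400, (D,nl)→603700, (B,nl)→3754600; best=11100 via (D,hash)
  {ADE}: card=750000; try (E,hash)→17720, (A,hash)→24470, (E,merge)→183970, (A,merge)→305240, (A,nl)→1504600, (E,nl)→3001720; best=17720 via (E,hash)
  {BCDE}: card=750000; try (D,hash)→23200, (D,merge)→160800, (C,hash)→165100, (C,nl_idx)→1961100, (C,merge)→2863350, (D,nl)→3007800 …(+1); best=23200 via (D,hash)
  {ABDE}: card=6000000; try (A,hash)→162220, (B,hash)→770920, (A,merge)→2861740, (A,nl)→12011100, (B,merge)→15769520, (B,nl)→150017720; best=162220 via (A,hash)
  {ABCDE}: card=30000000; try (A,hash)→774320, (C,hash)→6166220, (A,merge)→15773840, (A,nl)→60023200, (C,nl_idx)→78162220, (C,merge)→144164470 …(+1); best=774320 via (A,hash)

cost=774320; order=B,C,E,D,A; methods=nl_idx,hash,hash,hash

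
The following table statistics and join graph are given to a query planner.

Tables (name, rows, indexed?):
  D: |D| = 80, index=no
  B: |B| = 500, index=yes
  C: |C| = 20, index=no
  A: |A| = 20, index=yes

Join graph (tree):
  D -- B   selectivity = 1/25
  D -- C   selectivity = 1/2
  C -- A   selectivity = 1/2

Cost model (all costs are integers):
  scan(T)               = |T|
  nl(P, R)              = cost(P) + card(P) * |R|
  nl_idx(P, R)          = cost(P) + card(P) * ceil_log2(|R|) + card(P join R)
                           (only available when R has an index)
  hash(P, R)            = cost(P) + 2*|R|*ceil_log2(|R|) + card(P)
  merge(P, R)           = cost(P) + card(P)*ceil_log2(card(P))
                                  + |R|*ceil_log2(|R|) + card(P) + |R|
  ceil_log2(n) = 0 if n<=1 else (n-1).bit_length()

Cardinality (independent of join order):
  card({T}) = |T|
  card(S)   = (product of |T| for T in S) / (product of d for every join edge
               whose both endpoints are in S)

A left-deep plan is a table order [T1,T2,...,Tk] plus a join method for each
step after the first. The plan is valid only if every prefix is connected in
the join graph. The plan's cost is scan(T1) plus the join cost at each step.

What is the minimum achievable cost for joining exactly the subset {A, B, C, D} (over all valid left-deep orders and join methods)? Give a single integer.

18360

Selinger DP over subsets of {A,B,C,D}:
  {D}: scan cost=80, card=80
  {B}: scan cost=500, card=500
  {C}: scan cost=20, card=20
  {A}: scan cost=20, card=20
  {BD}: card=1600; try (D,hash)→2120, (B,nl_idx)→2400, (B,merge)→5720, (D,merge)→6140, (B,hash)→9160, (B,nl)→40080 …(+1); best=2120 via (D,hash)
  {CD}: card=800; try (C,hash)→360, (D,merge)→780, (C,merge)→840, (D,hash)→1160, (D,nl)→1620, (C,nl)→1680; best=360 via (C,hash)
  {AC}: card=200; try (C,hash)→240, (A,hash)→240, (C,merge)→260, (A,merge)→260, (A,nl_idx)→320, (C,nl)→420 …(+1); best=240 via (C,hash)
  {BCD}: card=16000; try (C,hash)→3920, (B,hash)→10160, (B,merge)→14160, (C,merge)→21440, (B,nl_idx)→23560, (C,nl)→34120 …(+1); best=3920 via (C,hash)
  {ACD}: card=8000; try (A,hash)→1360, (D,hash)→1560, (D,merge)→2680, (A,merge)→9280, (A,nl_idx)→12360, (D,nl)→16240 …(+1); best=1360 via (A,hash)
  {ABCD}: card=160000; try (B,hash)→18360, (A,hash)→20120, (B,merge)→118360, (B,nl_idx)→233360, (A,nl_idx)→243920, (A,merge)→244040 …(+2); best=18360 via (B,hash)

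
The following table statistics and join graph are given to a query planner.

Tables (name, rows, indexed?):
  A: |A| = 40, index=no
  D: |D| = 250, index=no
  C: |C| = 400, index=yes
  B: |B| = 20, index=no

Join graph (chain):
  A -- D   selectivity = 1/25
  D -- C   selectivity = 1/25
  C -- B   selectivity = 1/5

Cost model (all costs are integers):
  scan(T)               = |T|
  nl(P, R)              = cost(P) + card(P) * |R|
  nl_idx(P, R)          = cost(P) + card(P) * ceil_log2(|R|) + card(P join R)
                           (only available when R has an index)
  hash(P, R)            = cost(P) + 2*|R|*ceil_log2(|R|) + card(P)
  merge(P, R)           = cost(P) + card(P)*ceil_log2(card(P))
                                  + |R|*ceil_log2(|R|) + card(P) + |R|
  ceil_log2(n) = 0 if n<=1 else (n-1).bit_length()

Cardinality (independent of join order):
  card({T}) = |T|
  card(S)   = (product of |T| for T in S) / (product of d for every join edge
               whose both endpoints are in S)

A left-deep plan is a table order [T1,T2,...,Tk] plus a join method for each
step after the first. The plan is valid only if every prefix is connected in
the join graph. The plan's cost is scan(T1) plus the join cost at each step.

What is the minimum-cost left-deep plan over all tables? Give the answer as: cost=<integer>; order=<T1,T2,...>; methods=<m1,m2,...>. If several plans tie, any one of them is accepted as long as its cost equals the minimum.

cost=15180; order=D,A,C,B; methods=hash,hash,hash

Selinger DP (subsets sized 1..n):
  {A}: scan cost=40, card=40
  {D}: scan cost=250, card=250
  {C}: scan cost=400, card=400
  {B}: scan cost=20, card=20
  {AD}: card=400; try (A,hash)→980, (D,merge)→2570, (A,merge)→2780, (D,hash)→4080, (D,nl)→10040, (A,nl)→10250; best=980 via (A,hash)
  {CD}: card=4000; try (D,hash)→4800, (C,merge)→6500, (C,nl_idx)→6500, (D,merge)→6650, (C,hash)→7700, (C,nl)→100250 …(+1); best=4800 via (D,hash)
  {BC}: card=1600; try (B,hash)→1000, (C,nl_idx)→1800, (C,merge)→4140, (B,merge)→4520, (C,hash)→7240, (C,nl)→8020 …(+1); best=1000 via (B,hash)
  {ACD}: card=6400; try (C,hash)→8580, (C,merge)→8980, (A,hash)→9280, (C,nl_idx)→10980, (A,merge)→57080, (C,nl)→160980 …(+1); best=8580 via (C,hash)
  {BCD}: card=16000; try (D,hash)→6600, (B,hash)→9000, (D,merge)→22450, (B,merge)→56920, (B,nl)→84800, (D,nl)→401000; best=6600 via (D,hash)
  {ABCD}: card=25600; try (B,hash)→15180, (A,hash)→23080, (B,merge)→98300, (B,nl)→136580, (A,merge)→246880, (A,nl)→646600; best=15180 via (B,hash)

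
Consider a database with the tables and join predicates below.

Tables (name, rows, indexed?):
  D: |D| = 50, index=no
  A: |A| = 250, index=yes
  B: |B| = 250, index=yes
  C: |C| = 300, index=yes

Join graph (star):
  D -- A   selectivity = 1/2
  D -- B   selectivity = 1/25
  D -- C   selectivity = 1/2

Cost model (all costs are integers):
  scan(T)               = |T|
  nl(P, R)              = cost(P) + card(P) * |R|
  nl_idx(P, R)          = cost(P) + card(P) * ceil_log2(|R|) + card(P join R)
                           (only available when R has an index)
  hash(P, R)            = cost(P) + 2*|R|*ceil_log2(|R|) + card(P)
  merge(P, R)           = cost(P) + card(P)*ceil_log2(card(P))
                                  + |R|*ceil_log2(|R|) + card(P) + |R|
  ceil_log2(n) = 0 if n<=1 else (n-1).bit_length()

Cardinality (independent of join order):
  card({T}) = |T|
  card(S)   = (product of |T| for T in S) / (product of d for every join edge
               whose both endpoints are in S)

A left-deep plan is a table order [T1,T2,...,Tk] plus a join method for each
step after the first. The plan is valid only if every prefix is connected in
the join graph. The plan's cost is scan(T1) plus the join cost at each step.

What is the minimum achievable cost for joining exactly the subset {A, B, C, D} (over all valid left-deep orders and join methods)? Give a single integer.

73350

Selinger DP over subsets of {A,B,C,D}:
  {D}: scan cost=50, card=50
  {A}: scan cost=250, card=250
  {B}: scan cost=250, card=250
  {C}: scan cost=300, card=300
  {AD}: card=6250; try (D,hash)→1100, (A,merge)→2650, (D,merge)→2850, (A,hash)→4100, (A,nl_idx)→6700, (A,nl)→12550 …(+1); best=1100 via (D,hash)
  {BD}: card=500; try (B,nl_idx)→950, (D,hash)→1100, (B,merge)→2650, (D,merge)→2850, (B,hash)→4100, (B,nl)→12550 …(+1); best=950 via (B,nl_idx)
  {CD}: card=7500; try (D,hash)→1200, (C,merge)→3400, (D,merge)→3650, (C,hash)→5500, (C,nl_idx)→8000, (C,nl)→15050 …(+1); best=1200 via (D,hash)
  {ABD}: card=62500; try (A,hash)→5450, (A,merge)→8200, (B,hash)→11350, (A,nl_idx)→67450, (B,merge)→90850, (B,nl_idx)→113600 …(+2); best=5450 via (A,hash)
  {ACD}: card=937500; try (A,hash)→12700, (C,hash)→12750, (C,merge)→91600, (A,merge)→108450, (C,nl_idx)→994850, (A,nl_idx)→998700 …(+2); best=12700 via (A,hash)
  {BCD}: card=75000; try (C,hash)→6850, (C,merge)→8950, (B,hash)→12700, (C,nl_idx)→80450, (B,merge)→108450, (B,nl_idx)→136200 …(+2); best=6850 via (C,hash)
  {ABCD}: card=9375000; try (C,hash)→73350, (A,hash)→85850, (B,hash)→954200, (C,merge)→1070950, (A,merge)→1359100, (C,nl_idx)→9942950 …(+6); best=73350 via (C,hash)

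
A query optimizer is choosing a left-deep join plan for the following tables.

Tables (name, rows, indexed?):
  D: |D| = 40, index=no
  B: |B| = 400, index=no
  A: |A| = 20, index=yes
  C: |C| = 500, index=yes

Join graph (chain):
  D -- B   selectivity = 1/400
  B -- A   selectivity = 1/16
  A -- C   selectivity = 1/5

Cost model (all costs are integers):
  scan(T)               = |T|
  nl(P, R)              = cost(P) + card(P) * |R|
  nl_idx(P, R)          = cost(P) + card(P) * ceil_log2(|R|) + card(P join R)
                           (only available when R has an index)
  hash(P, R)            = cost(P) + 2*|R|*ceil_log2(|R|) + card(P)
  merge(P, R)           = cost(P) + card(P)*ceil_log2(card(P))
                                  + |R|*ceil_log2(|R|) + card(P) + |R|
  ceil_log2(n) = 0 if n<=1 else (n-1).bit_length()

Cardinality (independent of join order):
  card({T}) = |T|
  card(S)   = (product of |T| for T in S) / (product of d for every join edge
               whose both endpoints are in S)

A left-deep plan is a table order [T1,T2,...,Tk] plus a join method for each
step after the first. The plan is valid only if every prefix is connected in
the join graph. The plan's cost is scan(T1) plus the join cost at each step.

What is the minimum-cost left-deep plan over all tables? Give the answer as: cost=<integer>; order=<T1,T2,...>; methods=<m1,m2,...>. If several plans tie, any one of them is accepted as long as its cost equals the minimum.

cost=6870; order=B,D,A,C; methods=hash,hash,merge

Selinger DP (subsets sized 1..n):
  {D}: scan cost=40, card=40
  {B}: scan cost=400, card=400
  {A}: scan cost=20, card=20
  {C}: scan cost=500, card=500
  {BD}: card=40; try (D,hash)→1280, (B,merge)→4320, (D,merge)→4680, (B,hash)→7280, (B,nl)→16040, (D,nl)→16400; best=1280 via (D,hash)
  {AB}: card=500; try (A,hash)→1000, (A,nl_idx)→2900, (B,merge)→4140, (A,merge)→4520, (B,hash)→7240, (B,nl)→8020 …(+1); best=1000 via (A,hash)
  {AC}: card=2000; try (A,hash)→1200, (C,nl_idx)→2200, (A,nl_idx)→5000, (C,merge)→5140, (A,merge)→5620, (C,hash)→9040 …(+2); best=1200 via (A,hash)
  {ABD}: card=50; try (A,hash)→1520, (A,nl_idx)→1530, (A,merge)→1680, (D,hash)→1980, (A,nl)→2080, (D,merge)→6280 …(+1); best=1520 via (A,hash)
  {ABC}: card=50000; try (B,hash)→10400, (C,hash)→10500, (C,merge)→11000, (B,merge)→29200, (C,nl_idx)→55500, (C,nl)→251000 …(+1); best=10400 via (B,hash)
  {ABCD}: card=5000; try (C,merge)→6870, (C,nl_idx)→6970, (C,hash)→10570, (C,nl)→26520, (D,hash)→60880, (D,merge)→860680 …(+1); best=6870 via (C,merge)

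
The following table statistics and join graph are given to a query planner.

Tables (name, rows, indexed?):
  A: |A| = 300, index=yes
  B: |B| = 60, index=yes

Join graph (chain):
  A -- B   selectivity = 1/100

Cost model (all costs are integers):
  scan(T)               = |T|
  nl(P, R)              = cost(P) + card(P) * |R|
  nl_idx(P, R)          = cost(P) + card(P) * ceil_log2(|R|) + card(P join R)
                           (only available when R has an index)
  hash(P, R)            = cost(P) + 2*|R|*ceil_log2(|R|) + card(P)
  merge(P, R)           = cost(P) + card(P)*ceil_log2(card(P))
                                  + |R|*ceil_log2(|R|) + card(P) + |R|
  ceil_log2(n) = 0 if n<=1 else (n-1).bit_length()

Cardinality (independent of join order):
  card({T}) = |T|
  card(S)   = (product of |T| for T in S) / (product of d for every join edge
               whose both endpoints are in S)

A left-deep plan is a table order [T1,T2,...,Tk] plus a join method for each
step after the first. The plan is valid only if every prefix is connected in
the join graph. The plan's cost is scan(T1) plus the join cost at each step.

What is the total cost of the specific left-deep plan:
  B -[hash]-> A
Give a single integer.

step 1: scan B: cost=60, card=60
step 2: join A via hash
    card(P join A) = 60*300/(100) = 180
    cost = 60 + 2*300*9 + 60 = 5520

5520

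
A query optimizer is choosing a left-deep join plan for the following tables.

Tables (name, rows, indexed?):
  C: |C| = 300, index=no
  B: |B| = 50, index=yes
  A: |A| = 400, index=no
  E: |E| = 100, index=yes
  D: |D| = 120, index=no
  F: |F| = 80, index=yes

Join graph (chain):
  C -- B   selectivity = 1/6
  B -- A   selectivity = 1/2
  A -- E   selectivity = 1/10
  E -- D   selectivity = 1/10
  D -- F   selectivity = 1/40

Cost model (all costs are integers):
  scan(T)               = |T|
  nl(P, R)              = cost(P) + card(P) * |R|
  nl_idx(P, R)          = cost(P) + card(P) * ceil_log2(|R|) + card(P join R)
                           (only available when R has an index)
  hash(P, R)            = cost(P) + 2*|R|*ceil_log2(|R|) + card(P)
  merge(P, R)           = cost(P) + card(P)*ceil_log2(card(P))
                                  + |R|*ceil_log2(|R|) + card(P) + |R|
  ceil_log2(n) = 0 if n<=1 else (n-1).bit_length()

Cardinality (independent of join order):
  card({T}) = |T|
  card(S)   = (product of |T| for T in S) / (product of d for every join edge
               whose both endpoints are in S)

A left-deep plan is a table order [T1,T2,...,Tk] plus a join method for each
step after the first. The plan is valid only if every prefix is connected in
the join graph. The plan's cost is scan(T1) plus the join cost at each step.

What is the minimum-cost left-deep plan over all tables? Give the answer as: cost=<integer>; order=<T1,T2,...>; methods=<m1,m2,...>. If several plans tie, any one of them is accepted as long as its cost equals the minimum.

cost=2514440; order=D,F,E,A,B,C; methods=nl_idx,hash,hash,hash,hash

Selinger DP (subsets sized 1..n):
  {C}: scan cost=300, card=300
  {B}: scan cost=50, card=50
  {A}: scan cost=400, card=400
  {E}: scan cost=100, card=100
  {D}: scan cost=120, card=120
  {F}: scan cost=80, card=80
  {BC}: card=2500; try (B,hash)→1200, (C,merge)→3400, (B,merge)→3650, (B,nl_idx)→4600, (C,hash)→5500, (C,nl)→15050 …(+1); best=1200 via (B,hash)
  {AB}: card=10000; try (B,hash)→1400, (A,merge)→4400, (B,merge)→4750, (A,hash)→7300, (B,nl_idx)→12800, (A,nl)→20050 …(+1); best=1400 via (B,hash)
  {AE}: card=4000; try (E,hash)→2200, (A,merge)→4900, (E,merge)→5200, (E,nl_idx)→7200, (A,hash)→7400, (A,nl)→40100 …(+1); best=2200 via (E,hash)
  {DE}: card=1200; try (E,hash)→1640, (D,merge)→1860, (E,merge)→1880, (D,hash)→1880, (E,nl_idx)→2160, (D,nl)→12100 …(+1); best=1640 via (E,hash)
  {DF}: card=240; try (F,nl_idx)→1200, (F,hash)→1360, (D,merge)→1680, (F,merge)→1720, (D,hash)→1840, (D,nl)→9680 …(+1); best=1200 via (F,nl_idx)
  {ABC}: card=500000; try (A,hash)→10900, (C,hash)→16800, (A,merge)→37700, (C,merge)→154400, (A,nl)→1001200, (C,nl)→3001400; best=10900 via (A,hash)
  {ABE}: card=100000; try (B,hash)→6800, (E,hash)→12800, (B,merge)→54550, (B,nl_idx)→126200, (E,merge)→152200, (E,nl_idx)→171400 …(+2); best=6800 via (B,hash)
  {ADE}: card=48000; try (D,hash)→7880, (A,hash)→10040, (A,merge)→20040, (D,merge)→55160, (A,nl)→481640, (D,nl)→482200; best=7880 via (D,hash)
  {DEF}: card=2400; try (E,hash)→2840, (F,hash)→3960, (E,merge)→4160, (E,nl_idx)→5280, (F,nl_idx)→12440, (F,merge)→16680 …(+2); best=2840 via (E,hash)
  {ABCE}: card=5000000; try (C,hash)→112200, (E,hash)→512300, (C,merge)→1809800, (E,nl_idx)→8510900, (E,merge)→10011700, (C,nl)→30006800 …(+1); best=112200 via (C,hash)
  {ABDE}: card=1200000; try (B,hash)→56480, (D,hash)→108480, (B,merge)→824230, (B,nl_idx)→1495880, (D,merge)→1807760, (B,nl)→2407880 …(+1); best=56480 via (B,hash)
  {ADEF}: card=96000; try (A,hash)→12440, (A,merge)→38040, (F,hash)→57000, (F,nl_idx)→439880, (F,merge)→824520, (A,nl)→962840 …(+1); best=12440 via (A,hash)
  {ABCDE}: card=60000000; try (C,hash)→1261880, (D,hash)→5113880, (C,merge)→26459480, (D,merge)→120113160, (C,nl)→360056480, (D,nl)→600112200; best=1261880 via (C,hash)
  {ABDEF}: card=2400000; try (B,hash)→109040, (F,hash)→1257600, (B,merge)→1740790, (B,nl_idx)→2988440, (B,nl)→4812440, (F,nl_idx)→10856480 …(+2); best=109040 via (B,hash)
  {ABCDEF}: card=120000000; try (C,hash)→2514440, (C,merge)→55312040, (F,hash)→61263000, (F,nl_idx)→541261880, (C,nl)→720109040, (F,merge)→1621262520 …(+1); best=2514440 via (C,hash)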